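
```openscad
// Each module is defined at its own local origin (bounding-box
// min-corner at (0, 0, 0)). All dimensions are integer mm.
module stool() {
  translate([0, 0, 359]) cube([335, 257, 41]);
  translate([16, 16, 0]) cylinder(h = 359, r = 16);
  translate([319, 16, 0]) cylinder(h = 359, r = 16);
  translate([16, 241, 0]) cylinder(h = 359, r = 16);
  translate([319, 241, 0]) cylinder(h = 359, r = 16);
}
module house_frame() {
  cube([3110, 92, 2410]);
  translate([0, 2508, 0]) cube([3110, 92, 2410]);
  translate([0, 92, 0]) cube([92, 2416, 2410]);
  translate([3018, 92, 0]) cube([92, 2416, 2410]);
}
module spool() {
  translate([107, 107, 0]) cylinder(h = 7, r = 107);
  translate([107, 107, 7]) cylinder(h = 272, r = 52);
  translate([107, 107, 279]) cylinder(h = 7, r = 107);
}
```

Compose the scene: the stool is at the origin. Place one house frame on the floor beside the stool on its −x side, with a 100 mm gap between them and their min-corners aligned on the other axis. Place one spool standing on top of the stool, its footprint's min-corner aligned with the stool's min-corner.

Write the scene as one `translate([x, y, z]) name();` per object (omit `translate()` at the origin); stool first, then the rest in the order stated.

stool();
translate([-3210, 0, 0]) house_frame();
translate([0, 0, 400]) spool();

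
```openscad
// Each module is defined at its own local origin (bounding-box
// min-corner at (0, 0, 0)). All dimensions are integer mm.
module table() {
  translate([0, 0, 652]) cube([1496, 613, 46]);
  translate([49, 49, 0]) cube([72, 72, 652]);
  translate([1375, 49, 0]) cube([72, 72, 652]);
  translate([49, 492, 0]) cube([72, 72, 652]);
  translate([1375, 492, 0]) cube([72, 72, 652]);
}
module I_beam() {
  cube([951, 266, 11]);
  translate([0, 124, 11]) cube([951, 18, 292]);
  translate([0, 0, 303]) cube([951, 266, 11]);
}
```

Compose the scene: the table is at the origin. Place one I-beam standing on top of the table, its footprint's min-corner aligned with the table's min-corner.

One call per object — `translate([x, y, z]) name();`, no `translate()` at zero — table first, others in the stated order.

table();
translate([0, 0, 698]) I_beam();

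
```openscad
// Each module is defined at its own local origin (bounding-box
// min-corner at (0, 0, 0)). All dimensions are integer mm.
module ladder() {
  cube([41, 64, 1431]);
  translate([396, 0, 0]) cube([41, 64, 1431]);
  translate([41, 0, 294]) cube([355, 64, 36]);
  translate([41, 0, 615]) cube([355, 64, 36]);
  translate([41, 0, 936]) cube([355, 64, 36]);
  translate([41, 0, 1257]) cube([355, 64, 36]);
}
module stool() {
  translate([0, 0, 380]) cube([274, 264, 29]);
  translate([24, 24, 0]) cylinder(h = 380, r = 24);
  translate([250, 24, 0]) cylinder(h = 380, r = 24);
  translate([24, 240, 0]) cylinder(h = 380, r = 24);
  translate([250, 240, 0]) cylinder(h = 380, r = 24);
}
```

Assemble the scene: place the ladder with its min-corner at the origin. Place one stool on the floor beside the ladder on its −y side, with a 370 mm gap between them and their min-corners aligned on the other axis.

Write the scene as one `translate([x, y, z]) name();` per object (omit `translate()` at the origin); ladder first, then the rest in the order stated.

ladder();
translate([0, -634, 0]) stool();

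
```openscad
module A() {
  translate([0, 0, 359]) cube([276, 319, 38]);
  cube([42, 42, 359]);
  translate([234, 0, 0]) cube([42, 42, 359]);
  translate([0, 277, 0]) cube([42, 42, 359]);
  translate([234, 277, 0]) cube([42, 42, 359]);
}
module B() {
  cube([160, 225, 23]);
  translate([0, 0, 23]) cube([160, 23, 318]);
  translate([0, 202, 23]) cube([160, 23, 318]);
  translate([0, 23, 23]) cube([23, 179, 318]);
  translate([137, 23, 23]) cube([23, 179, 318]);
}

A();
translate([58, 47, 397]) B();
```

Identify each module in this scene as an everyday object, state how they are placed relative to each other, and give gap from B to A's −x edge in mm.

A is a stool. B is an open box. The open box is on top of the stool, centred. The gap from the open box to the stool's −x edge is 58 mm.

The open box's min-x is at 58; the stool's min-x is 0; gap = 58 mm.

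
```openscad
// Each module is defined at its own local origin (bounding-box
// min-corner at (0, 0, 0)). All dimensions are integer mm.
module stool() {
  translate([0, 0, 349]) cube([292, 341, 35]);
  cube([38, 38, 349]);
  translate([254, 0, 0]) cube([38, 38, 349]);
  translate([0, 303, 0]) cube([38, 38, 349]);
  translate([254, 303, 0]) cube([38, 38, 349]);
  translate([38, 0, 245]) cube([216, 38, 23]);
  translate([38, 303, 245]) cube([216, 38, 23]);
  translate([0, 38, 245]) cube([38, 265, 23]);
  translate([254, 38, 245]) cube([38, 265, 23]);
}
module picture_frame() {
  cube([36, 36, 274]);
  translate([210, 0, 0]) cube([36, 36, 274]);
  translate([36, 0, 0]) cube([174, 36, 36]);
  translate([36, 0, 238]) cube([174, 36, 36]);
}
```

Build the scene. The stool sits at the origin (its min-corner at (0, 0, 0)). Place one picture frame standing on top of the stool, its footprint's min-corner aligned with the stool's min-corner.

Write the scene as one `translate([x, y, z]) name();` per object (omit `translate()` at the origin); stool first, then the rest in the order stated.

stool();
translate([0, 0, 384]) picture_frame();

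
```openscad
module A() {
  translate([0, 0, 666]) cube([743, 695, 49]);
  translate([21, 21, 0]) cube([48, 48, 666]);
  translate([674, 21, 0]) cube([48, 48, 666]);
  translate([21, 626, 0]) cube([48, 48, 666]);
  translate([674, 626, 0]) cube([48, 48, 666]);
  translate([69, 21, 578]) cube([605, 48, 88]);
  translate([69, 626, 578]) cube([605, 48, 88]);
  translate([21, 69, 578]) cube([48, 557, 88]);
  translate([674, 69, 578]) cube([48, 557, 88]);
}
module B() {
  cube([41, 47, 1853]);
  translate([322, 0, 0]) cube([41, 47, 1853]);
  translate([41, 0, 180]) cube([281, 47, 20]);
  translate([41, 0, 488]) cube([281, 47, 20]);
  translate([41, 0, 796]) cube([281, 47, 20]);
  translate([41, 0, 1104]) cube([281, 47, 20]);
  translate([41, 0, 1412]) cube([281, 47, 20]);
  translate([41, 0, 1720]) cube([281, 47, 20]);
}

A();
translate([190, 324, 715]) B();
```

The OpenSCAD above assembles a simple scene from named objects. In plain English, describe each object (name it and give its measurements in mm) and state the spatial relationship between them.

A is a table: top 743 mm (x) × 695 mm (y), 49 mm thick, upper face at z = 715 mm, on four 48×48 mm square legs, each inset 21 mm from the nearest pair of top edges, running from z = 0 to the bottom of the top. Four apron rails, 48 mm thick and 88 mm tall, run between adjacent legs with their top edges flush with the underside of the top and their outer faces flush with the legs' outer faces.

B is a wooden ladder with two side rails of 41×47 mm section and 1853 mm height, set 363 mm apart overall. Between them run 6 rectangular rungs (47 mm deep, 20 mm thick), front faces flush with the rails' −y face. The bottom of the first rung is 180 mm above the floor and each subsequent rung is 308 mm higher than the one below.

The ladder is on top of the table, centred.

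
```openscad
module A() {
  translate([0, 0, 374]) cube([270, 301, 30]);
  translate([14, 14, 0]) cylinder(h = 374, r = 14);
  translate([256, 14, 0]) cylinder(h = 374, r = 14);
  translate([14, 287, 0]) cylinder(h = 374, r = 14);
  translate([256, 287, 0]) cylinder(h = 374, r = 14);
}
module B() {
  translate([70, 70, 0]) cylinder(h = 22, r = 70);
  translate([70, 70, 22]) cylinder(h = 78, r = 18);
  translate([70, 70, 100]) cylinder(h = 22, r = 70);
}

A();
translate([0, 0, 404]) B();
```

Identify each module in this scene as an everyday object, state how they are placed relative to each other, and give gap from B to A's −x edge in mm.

The spool's min-x is at 0; the stool's min-x is 0; gap = 0 mm.

A is a stool. B is a spool. The spool is on top of the stool. The gap from the spool to the stool's −x edge is 0 mm.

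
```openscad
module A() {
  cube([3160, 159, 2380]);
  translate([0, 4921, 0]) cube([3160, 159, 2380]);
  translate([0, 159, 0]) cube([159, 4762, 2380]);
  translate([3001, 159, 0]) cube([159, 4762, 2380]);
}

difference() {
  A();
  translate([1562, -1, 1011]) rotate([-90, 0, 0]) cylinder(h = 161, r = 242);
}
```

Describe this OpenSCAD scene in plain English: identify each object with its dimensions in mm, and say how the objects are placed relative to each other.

A is the wall frame of a small rectangular building: four walls, each 2380 mm tall and 159 mm thick, enclosing a footprint 3160 mm (x) by 5080 mm (y) outside-to-outside, with no floor or roof. The front and back walls (the −y and +y sides) span the full width; the two side walls fit between them.

The house frame has a circular hole of radius 242 mm through its front wall, centred at (x = 1562, z = 1011).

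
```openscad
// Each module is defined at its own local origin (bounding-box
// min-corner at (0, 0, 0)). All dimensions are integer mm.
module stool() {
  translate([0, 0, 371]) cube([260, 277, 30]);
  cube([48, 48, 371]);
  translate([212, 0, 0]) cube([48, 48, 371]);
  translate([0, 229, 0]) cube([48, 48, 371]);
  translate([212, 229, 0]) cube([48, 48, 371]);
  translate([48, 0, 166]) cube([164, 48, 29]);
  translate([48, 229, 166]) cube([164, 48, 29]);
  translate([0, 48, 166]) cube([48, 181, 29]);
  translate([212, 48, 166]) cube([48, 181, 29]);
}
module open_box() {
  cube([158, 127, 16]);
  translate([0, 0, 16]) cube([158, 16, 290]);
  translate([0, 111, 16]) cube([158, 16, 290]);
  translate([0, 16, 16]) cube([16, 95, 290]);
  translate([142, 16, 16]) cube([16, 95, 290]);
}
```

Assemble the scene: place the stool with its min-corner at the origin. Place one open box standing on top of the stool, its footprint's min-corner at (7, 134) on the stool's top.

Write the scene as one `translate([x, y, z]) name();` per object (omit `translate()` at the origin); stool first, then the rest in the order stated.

stool();
translate([7, 134, 401]) open_box();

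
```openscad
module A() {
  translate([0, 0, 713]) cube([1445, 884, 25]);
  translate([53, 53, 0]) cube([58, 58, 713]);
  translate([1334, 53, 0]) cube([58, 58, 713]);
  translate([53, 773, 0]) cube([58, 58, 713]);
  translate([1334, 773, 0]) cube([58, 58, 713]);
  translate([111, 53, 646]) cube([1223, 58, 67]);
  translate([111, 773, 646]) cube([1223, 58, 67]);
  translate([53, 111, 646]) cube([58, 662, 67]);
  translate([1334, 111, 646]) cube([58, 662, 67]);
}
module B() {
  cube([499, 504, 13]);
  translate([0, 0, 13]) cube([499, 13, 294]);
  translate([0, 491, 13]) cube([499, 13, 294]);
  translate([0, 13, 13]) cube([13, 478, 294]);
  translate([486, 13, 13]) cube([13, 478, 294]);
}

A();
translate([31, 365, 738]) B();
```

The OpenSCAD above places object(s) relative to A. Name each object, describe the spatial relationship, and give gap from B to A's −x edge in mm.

A is a table. B is an open box. The open box is on top of the table. The gap from the open box to the table's −x edge is 31 mm.

The open box's min-x is at 31; the table's min-x is 0; gap = 31 mm.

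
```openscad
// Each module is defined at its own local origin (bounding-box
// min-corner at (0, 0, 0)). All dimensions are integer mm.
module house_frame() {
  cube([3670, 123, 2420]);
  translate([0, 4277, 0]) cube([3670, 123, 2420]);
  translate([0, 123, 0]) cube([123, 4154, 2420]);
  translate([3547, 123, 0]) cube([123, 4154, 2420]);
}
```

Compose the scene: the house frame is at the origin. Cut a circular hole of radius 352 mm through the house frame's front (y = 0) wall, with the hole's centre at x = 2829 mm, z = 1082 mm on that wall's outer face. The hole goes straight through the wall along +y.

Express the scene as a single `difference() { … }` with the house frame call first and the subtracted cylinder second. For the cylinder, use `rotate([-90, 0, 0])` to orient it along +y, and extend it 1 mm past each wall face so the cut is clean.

difference() {
  house_frame();
  translate([2829, -1, 1082]) rotate([-90, 0, 0]) cylinder(h = 125, r = 352);
}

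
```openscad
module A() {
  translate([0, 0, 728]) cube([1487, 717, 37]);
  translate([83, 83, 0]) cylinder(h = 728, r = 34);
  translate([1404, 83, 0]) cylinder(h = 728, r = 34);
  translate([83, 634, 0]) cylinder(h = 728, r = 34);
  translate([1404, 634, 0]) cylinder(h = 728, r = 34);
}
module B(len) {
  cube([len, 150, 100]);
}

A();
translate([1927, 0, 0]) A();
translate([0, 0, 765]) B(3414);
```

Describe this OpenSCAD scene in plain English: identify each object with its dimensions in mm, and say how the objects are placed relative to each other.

A is a rectangular dining table. The top is 1487×717×37 mm with its upper surface at z = 765 mm. It stands on four round legs of 68 mm diameter, each leg's bounding box inset 49 mm from the nearest pair of top edges, running from the floor to the underside of the top.

B is a rectangular beam 3414 mm long (x), 150 mm deep (y), 100 mm thick (z).

The beam spans the tops of two tables placed 440 mm apart, resting at z = 765 mm.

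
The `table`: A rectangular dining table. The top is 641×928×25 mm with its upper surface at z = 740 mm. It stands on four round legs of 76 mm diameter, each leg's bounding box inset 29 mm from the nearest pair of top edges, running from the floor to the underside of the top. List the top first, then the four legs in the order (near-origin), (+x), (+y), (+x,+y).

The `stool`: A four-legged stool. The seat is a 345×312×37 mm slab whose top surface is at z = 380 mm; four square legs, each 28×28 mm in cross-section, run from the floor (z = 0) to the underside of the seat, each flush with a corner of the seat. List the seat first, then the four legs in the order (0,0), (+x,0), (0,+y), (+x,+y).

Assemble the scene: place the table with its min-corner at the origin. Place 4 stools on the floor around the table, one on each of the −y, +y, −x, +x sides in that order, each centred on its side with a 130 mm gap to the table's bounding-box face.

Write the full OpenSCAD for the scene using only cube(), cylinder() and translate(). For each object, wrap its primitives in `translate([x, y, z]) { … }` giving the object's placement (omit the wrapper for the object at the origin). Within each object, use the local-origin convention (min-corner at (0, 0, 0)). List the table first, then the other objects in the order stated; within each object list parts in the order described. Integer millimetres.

translate([0, 0, 715]) cube([641, 928, 25]);
translate([67, 67, 0]) cylinder(h = 715, r = 38);
translate([574, 67, 0]) cylinder(h = 715, r = 38);
translate([67, 861, 0]) cylinder(h = 715, r = 38);
translate([574, 861, 0]) cylinder(h = 715, r = 38);
translate([148, -442, 0]) {
  translate([0, 0, 343]) cube([345, 312, 37]);
  cube([28, 28, 343]);
  translate([317, 0, 0]) cube([28, 28, 343]);
  translate([0, 284, 0]) cube([28, 28, 343]);
  translate([317, 284, 0]) cube([28, 28, 343]);
}
translate([148, 1058, 0]) {
  translate([0, 0, 343]) cube([345, 312, 37]);
  cube([28, 28, 343]);
  translate([317, 0, 0]) cube([28, 28, 343]);
  translate([0, 284, 0]) cube([28, 28, 343]);
  translate([317, 284, 0]) cube([28, 28, 343]);
}
translate([-475, 308, 0]) {
  translate([0, 0, 343]) cube([345, 312, 37]);
  cube([28, 28, 343]);
  translate([317, 0, 0]) cube([28, 28, 343]);
  translate([0, 284, 0]) cube([28, 28, 343]);
  translate([317, 284, 0]) cube([28, 28, 343]);
}
translate([771, 308, 0]) {
  translate([0, 0, 343]) cube([345, 312, 37]);
  cube([28, 28, 343]);
  translate([317, 0, 0]) cube([28, 28, 343]);
  translate([0, 284, 0]) cube([28, 28, 343]);
  translate([317, 284, 0]) cube([28, 28, 343]);
}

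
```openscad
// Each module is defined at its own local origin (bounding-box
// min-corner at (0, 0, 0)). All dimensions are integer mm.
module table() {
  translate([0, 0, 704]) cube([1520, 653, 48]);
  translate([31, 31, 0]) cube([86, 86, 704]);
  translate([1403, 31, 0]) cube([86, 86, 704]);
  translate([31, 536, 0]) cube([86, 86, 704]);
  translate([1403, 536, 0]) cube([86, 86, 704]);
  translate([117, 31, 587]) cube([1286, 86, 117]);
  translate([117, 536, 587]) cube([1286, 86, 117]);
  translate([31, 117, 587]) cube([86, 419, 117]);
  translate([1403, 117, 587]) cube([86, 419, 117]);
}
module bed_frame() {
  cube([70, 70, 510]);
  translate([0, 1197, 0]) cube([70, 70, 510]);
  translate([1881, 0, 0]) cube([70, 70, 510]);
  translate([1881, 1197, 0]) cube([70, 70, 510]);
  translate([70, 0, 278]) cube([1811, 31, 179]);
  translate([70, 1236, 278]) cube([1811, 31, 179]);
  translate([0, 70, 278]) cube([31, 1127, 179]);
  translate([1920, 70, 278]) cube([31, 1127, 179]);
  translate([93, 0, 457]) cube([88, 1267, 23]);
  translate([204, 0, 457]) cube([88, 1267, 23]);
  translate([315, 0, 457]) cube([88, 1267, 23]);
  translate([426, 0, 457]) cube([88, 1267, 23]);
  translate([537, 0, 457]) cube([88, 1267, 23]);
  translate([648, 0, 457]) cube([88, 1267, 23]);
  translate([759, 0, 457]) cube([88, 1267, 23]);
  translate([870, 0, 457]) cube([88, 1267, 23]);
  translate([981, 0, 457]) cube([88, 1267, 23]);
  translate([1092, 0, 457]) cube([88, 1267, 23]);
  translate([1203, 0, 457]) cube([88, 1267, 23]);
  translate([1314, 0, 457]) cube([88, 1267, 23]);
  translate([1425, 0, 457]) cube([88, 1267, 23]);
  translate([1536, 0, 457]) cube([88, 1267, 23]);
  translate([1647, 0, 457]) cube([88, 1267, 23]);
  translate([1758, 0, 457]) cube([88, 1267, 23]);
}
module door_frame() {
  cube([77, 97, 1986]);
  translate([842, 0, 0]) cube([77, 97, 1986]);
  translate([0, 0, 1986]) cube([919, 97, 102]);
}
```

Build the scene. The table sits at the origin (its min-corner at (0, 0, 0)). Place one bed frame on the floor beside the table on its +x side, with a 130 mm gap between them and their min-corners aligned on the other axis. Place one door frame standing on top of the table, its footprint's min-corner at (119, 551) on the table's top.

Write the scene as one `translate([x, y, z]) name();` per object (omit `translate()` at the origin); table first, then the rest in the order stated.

table();
translate([1650, 0, 0]) bed_frame();
translate([119, 551, 752]) door_frame();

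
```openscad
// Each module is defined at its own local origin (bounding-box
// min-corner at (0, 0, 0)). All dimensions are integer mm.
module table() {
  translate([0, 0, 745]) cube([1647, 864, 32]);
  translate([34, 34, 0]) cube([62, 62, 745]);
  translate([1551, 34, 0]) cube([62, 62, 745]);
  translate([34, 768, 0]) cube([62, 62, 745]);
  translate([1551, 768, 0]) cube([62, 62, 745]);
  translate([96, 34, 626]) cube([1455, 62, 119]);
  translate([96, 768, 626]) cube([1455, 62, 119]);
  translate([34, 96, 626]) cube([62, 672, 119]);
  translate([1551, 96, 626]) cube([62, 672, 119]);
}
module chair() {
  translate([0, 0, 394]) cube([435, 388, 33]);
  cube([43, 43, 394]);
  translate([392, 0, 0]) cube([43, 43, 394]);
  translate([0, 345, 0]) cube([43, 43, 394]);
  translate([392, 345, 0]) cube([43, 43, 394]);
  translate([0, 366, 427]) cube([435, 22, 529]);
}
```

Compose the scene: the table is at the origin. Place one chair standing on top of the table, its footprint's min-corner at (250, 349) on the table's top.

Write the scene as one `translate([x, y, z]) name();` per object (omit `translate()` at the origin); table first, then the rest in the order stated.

table();
translate([250, 349, 777]) chair();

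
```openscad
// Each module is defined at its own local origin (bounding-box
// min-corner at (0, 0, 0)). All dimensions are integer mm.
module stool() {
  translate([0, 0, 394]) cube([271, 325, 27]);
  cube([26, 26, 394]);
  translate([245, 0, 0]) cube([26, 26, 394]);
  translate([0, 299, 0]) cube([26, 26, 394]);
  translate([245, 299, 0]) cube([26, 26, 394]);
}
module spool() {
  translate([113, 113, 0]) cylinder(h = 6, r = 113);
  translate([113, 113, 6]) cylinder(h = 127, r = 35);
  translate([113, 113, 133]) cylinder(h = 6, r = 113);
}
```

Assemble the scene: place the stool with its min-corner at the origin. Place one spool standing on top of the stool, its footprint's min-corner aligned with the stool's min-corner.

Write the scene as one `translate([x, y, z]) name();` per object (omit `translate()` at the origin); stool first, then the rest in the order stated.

stool();
translate([0, 0, 421]) spool();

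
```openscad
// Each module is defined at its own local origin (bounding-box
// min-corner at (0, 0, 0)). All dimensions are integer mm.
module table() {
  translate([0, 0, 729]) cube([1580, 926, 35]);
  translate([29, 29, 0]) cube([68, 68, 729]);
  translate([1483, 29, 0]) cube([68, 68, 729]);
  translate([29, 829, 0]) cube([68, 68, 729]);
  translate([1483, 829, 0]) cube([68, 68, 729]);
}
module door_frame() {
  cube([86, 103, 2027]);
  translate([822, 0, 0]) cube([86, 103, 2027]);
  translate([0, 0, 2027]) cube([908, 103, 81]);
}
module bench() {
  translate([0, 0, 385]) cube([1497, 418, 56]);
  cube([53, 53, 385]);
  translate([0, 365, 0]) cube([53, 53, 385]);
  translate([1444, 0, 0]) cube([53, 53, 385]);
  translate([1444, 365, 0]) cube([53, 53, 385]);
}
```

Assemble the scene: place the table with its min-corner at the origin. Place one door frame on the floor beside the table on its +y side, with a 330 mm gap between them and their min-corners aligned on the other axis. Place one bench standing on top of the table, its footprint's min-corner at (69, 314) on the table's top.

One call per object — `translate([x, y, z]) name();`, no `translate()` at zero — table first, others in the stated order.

table();
translate([0, 1256, 0]) door_frame();
translate([69, 314, 764]) bench();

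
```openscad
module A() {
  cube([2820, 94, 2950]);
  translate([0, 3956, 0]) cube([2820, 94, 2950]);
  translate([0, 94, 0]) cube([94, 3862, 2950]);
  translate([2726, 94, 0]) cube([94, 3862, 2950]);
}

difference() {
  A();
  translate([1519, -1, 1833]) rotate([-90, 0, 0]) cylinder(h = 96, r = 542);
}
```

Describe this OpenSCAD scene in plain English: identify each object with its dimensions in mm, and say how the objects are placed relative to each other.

A is the wall frame of a small rectangular building: four walls, each 2950 mm tall and 94 mm thick, enclosing a footprint 2820 mm (x) by 4050 mm (y) outside-to-outside, with no floor or roof. The front and back walls (the −y and +y sides) span the full width; the two side walls fit between them.

The house frame has a circular hole of radius 542 mm through its front wall, centred at (x = 1519, z = 1833).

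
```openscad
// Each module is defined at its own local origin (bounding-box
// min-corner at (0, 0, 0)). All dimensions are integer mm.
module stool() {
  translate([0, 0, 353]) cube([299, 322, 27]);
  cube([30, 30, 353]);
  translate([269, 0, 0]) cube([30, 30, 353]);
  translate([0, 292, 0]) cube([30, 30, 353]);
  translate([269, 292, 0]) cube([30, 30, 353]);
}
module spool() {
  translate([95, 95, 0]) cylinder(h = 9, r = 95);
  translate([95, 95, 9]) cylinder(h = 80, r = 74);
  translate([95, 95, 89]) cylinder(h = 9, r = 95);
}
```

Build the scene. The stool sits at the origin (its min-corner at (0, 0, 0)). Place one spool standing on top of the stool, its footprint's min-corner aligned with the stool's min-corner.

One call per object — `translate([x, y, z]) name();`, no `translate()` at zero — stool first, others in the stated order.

stool();
translate([0, 0, 380]) spool();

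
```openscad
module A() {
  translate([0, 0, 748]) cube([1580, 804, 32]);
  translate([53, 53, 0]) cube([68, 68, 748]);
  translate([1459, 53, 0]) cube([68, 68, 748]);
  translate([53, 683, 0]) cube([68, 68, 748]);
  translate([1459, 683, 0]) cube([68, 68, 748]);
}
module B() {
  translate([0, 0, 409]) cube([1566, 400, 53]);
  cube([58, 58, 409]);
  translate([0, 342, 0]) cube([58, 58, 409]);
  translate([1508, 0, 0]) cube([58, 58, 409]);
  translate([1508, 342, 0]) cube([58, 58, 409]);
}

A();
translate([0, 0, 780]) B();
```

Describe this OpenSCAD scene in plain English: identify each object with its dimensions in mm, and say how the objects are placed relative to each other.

A is a table: top 1580 mm (x) × 804 mm (y), 32 mm thick, upper face at z = 780 mm, on four 68×68 mm square legs, each inset 53 mm from the nearest pair of top edges, running from z = 0 to the bottom of the top.

B is a long wooden bench with a 1566 mm (x) × 400 mm (y) seat, 53 mm thick, its top surface 462 mm above the floor. Four 58 mm square legs at the seat corners, flush with the edges, run from z = 0 to the seat underside.

The bench is on top of the table.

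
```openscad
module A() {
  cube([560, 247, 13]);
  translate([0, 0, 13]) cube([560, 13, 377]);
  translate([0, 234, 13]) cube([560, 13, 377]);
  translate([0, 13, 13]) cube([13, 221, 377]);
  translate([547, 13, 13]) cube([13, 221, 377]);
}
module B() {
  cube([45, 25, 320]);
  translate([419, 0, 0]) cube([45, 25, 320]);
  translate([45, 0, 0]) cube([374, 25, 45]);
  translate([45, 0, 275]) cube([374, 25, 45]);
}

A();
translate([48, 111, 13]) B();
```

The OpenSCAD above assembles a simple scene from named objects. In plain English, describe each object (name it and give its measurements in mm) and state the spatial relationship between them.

A is an open-topped rectangular box: outside dimensions 560×247×390 mm, with a uniform wall and base thickness of 13 mm. The base is a full 560×247 slab on the floor; four walls sit on top of the base. The front and back walls (the −y and +y sides) span the full width; the two side walls fit between them.

B is a picture frame with a 374×230 mm rectangular opening (x by z) and a uniform 45 mm border on every side. Frame depth is 25 mm along y. It is built from two vertical stiles running the full outside height and two horizontal rails spanning the gap between the stiles.

The picture frame sits inside the open box, centred.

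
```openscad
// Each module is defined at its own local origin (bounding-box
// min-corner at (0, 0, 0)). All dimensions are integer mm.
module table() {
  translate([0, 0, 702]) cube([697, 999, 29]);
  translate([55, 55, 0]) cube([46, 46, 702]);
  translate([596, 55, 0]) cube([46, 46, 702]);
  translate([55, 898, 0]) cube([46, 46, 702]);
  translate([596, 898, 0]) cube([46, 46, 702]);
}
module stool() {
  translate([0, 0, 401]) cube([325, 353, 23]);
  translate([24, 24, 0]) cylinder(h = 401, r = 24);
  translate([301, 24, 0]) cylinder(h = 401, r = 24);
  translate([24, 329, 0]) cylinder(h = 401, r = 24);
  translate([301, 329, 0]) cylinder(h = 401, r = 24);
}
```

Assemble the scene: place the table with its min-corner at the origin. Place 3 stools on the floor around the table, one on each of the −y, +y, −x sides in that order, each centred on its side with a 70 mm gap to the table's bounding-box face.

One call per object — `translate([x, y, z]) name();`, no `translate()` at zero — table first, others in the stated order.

table();
translate([186, -423, 0]) stool();
translate([186, 1069, 0]) stool();
translate([-395, 323, 0]) stool();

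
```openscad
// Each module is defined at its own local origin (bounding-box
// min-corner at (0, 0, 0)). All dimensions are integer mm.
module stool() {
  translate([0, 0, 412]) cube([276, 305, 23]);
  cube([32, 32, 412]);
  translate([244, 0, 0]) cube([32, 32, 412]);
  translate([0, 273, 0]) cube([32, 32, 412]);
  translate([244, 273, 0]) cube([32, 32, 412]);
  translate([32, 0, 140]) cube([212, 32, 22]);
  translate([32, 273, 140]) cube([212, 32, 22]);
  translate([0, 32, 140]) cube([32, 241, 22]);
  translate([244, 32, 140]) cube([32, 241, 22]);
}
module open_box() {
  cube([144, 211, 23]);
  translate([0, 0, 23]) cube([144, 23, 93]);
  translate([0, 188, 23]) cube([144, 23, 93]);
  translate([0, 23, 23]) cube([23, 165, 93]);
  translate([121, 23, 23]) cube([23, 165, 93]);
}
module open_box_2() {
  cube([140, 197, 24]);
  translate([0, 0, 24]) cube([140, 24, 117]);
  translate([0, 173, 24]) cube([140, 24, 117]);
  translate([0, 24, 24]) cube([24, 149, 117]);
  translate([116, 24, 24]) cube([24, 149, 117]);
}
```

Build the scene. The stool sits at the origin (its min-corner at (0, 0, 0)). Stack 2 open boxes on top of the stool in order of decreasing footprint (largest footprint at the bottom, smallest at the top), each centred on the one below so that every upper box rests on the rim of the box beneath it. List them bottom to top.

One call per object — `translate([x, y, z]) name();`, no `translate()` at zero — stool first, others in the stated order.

stool();
translate([66, 47, 435]) open_box();
translate([68, 54, 551]) open_box_2();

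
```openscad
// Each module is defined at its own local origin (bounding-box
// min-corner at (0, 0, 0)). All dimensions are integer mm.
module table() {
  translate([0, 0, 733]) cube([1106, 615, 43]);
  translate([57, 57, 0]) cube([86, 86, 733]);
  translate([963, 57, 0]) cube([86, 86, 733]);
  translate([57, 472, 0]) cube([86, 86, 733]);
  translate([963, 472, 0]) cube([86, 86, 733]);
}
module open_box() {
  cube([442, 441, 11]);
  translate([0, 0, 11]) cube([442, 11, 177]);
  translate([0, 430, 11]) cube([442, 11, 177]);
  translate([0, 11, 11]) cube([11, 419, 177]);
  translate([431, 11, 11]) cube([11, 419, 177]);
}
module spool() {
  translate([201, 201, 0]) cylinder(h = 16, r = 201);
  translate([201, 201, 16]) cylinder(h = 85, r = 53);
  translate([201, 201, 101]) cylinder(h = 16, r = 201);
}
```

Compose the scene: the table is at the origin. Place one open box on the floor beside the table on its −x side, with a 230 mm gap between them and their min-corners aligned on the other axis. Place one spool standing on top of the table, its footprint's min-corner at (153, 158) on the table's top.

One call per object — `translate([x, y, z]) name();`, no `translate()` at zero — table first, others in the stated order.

table();
translate([-672, 0, 0]) open_box();
translate([153, 158, 776]) spool();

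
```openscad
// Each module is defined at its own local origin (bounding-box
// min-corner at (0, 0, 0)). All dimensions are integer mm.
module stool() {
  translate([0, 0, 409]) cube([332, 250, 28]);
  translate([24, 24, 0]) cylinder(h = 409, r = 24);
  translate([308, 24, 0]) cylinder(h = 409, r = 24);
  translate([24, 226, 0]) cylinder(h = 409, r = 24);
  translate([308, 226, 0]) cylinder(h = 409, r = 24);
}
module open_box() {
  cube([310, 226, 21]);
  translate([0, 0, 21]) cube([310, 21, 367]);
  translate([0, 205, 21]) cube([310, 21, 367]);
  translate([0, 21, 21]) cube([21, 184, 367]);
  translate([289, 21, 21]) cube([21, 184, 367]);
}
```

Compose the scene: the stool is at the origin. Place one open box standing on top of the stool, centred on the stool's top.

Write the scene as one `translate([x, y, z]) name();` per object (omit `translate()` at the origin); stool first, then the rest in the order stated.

stool();
translate([11, 12, 437]) open_box();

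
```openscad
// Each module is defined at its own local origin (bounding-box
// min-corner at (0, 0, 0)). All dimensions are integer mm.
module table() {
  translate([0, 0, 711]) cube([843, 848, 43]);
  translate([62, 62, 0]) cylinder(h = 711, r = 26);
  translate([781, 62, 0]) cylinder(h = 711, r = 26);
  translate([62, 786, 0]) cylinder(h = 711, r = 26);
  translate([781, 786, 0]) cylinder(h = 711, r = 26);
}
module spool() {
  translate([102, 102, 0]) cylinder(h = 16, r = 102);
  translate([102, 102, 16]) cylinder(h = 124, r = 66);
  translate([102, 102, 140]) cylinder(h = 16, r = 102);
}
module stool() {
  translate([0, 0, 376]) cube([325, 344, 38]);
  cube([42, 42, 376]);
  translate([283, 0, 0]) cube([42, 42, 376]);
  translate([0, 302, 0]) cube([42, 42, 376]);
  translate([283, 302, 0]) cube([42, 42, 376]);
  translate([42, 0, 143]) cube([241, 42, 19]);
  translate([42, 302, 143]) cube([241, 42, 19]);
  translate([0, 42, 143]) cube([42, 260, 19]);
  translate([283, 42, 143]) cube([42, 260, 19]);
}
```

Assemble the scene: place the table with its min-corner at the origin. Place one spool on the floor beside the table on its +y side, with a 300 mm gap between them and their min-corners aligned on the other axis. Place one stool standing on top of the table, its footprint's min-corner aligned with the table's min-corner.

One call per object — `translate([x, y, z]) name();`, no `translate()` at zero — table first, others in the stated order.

table();
translate([0, 1148, 0]) spool();
translate([0, 0, 754]) stool();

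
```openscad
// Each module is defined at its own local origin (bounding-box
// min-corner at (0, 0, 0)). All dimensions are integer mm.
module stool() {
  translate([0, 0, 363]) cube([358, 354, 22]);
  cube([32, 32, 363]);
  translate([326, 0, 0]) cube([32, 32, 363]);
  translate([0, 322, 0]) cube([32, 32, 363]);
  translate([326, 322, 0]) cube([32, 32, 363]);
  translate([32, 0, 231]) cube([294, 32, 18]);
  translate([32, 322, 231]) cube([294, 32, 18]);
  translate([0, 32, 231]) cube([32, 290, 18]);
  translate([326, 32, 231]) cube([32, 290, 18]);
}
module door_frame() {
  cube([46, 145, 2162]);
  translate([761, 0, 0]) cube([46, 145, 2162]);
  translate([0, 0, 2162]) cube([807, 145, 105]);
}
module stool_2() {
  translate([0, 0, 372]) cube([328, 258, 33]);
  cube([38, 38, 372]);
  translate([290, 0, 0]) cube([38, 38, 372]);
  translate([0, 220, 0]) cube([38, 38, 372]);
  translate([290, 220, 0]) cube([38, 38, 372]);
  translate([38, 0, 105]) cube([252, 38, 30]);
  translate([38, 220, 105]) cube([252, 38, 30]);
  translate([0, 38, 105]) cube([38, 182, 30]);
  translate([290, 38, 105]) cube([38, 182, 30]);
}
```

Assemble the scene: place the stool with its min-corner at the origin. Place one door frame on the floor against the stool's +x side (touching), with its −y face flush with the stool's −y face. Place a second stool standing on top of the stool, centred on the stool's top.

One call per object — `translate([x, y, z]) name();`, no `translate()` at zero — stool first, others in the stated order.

stool();
translate([358, 0, 0]) door_frame();
translate([15, 48, 385]) stool_2();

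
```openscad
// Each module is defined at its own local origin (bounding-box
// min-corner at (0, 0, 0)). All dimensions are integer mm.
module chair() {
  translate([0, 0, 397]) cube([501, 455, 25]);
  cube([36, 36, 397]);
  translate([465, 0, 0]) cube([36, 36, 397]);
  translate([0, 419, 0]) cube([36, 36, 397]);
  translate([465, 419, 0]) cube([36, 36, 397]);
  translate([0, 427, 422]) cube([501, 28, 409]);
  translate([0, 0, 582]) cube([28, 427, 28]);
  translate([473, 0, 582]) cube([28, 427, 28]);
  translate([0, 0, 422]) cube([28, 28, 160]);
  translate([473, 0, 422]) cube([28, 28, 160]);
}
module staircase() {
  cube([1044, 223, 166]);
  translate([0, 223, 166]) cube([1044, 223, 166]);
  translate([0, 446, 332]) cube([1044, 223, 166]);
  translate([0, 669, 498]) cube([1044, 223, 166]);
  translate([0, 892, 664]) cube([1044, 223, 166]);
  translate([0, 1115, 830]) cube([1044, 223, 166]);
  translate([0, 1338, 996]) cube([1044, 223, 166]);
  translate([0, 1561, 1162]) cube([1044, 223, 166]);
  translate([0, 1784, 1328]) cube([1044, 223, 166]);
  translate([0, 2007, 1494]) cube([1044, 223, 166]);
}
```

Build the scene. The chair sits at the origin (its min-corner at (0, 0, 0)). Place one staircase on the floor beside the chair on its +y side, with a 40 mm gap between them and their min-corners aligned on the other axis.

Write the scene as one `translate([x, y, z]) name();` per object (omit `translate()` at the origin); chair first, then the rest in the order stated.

chair();
translate([0, 495, 0]) staircase();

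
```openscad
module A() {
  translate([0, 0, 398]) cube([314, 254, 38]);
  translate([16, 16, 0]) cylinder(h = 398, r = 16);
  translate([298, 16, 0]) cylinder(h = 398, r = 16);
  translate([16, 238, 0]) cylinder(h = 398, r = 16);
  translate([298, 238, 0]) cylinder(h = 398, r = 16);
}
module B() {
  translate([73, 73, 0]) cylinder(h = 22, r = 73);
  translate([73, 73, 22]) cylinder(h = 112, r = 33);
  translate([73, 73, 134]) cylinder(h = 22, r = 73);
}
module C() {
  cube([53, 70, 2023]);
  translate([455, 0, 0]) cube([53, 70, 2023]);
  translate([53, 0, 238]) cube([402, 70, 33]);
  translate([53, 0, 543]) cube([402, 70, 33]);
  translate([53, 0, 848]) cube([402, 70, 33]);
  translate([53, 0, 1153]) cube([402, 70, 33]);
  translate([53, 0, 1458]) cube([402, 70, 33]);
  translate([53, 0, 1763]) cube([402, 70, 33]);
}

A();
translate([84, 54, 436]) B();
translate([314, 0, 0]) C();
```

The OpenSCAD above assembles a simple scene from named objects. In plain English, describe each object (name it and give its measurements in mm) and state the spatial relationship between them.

A is a four-legged stool. The seat is 314×254 mm, 38 mm thick, top at z = 436 mm. It stands on four round legs, each 32 mm in diameter, from z = 0 to the seat underside, each leg's axis is inset half a diameter from the nearest pair of seat edges (so the leg's bounding box is flush with the corner).

B is a spool: two coaxial disc flanges of radius 73 mm and thickness 22 mm, joined by a core cylinder of radius 33 mm and height 112 mm. The lower flange rests on z = 0 and the three cylinders share a vertical axis.

C is a wooden ladder with two side rails of 53×70 mm section and 2023 mm height, set 508 mm apart overall. Between them run 6 rectangular rungs (70 mm deep, 33 mm thick), front faces flush with the rails' −y face. The bottom of the first rung is 238 mm above the floor and each subsequent rung is 305 mm higher than the one below.

The spool is on top of the stool, centred. The ladder is against the stool's +x side, with their −y faces flush.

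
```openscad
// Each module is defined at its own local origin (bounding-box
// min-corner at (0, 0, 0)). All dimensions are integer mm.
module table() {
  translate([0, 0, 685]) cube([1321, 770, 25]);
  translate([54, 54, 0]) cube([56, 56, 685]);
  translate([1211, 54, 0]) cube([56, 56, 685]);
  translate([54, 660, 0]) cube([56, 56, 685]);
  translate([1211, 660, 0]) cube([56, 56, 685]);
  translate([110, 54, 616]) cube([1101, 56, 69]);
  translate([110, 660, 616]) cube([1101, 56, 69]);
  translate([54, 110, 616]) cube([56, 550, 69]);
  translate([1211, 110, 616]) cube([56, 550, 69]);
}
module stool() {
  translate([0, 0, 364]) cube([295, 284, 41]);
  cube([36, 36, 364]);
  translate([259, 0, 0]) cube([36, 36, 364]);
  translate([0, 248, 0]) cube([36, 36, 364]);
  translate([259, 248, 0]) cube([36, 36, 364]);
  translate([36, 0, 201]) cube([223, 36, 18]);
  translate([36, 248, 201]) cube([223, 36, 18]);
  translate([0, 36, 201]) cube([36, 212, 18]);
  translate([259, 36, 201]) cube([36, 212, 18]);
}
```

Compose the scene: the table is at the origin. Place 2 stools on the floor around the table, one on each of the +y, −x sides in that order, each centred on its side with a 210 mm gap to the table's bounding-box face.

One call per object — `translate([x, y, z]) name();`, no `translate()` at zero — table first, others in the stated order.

table();
translate([513, 980, 0]) stool();
translate([-505, 243, 0]) stool();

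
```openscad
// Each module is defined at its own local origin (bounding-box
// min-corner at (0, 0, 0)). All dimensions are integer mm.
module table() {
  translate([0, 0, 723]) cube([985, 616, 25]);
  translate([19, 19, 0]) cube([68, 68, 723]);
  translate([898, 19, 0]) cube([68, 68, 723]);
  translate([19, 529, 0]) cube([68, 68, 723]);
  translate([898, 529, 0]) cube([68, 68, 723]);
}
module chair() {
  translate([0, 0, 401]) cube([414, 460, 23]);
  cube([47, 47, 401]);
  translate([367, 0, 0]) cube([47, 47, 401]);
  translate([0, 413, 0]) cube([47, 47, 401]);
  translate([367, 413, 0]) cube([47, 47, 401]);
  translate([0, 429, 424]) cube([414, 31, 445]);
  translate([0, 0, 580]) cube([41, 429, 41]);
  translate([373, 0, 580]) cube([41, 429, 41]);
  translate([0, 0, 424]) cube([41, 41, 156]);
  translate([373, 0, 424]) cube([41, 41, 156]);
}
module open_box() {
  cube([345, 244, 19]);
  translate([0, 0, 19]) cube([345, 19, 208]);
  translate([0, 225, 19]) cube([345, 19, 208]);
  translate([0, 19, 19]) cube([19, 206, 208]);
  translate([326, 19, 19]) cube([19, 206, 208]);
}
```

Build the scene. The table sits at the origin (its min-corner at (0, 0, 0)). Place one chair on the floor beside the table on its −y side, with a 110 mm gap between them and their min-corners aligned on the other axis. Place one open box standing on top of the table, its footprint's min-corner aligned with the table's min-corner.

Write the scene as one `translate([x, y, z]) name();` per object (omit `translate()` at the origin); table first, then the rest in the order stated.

table();
translate([0, -570, 0]) chair();
translate([0, 0, 748]) open_box();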